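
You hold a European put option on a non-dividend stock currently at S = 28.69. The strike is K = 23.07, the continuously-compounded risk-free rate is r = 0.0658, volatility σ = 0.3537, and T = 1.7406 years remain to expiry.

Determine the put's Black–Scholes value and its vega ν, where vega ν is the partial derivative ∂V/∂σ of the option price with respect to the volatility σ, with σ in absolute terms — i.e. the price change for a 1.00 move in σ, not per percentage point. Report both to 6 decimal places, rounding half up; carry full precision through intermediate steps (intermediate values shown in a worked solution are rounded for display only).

σ√T = 0.3537·√1.7406 = 0.466643
d₁ = (ln(S/K) + (r+σ²/2)T) / (σ√T) = (ln(28.69/23.07) + (0.0658+0.3537²/2)·1.7406) / 0.466643 = (0.218016 + 0.223409) / 0.466643 = 0.945959
d₂ = d₁ − σ√T = 0.945959 − 0.466643 = 0.479316
e^{−rT} = e^{−0.0658·1.7406} = 0.891784
N(−d₁) = 0.172085,  N(−d₂) = 0.315857
Put price V = K·e^{−rT}·N(−d₂) − S·N(−d₁) = 6.498269 − 4.937114 = 1.561155
φ(d₁) = (1/√(2π))·e^{−d₁²/2} = 0.255034
ν = S·φ(d₁)·√T = 9.653361

price = 1.561155
ν = 9.653361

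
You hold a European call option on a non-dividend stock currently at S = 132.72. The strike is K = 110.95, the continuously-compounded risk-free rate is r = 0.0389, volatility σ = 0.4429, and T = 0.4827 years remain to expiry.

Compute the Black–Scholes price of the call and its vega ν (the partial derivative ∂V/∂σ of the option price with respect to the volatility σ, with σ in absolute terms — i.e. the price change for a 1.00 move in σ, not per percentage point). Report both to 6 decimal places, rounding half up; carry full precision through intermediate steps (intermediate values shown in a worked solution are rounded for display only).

price = 29.608137
ν = 26.773847

σ√T = 0.4429·√0.4827 = 0.307712
d₁ = (ln(S/K) + (r+σ²/2)T) / (σ√T) = (ln(132.72/110.95) + (0.0389+0.4429²/2)·0.4827) / 0.307712 = (0.179162 + 0.066120) / 0.307712 = 0.797117
d₂ = d₁ − σ√T = 0.797117 − 0.307712 = 0.489405
e^{−rT} = e^{−0.0389·0.4827} = 0.981398
N(d₁) = 0.787308,  N(d₂) = 0.687722
Call price V = S·N(d₁) − K·e^{−rT}·N(d₂) = 104.491570 − 74.883433 = 29.608137
φ(d₁) = (1/√(2π))·e^{−d₁²/2} = 0.290359
ν = S·φ(d₁)·√T = 26.773847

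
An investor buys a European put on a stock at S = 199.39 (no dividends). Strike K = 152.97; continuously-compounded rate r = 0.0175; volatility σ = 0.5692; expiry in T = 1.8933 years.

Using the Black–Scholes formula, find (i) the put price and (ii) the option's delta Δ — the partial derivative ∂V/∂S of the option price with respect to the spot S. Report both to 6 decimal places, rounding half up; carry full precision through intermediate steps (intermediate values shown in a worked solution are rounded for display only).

σ√T = 0.5692·√1.8933 = 0.783203
d₁ = (ln(S/K) + (r+σ²/2)T) / (σ√T) = (ln(199.39/152.97) + (0.0175+0.5692²/2)·1.8933) / 0.783203 = (0.265021 + 0.339837) / 0.783203 = 0.772287
d₂ = d₁ − σ√T = 0.772287 − 0.783203 = -0.010917
e^{−rT} = e^{−0.0175·1.8933} = 0.967410
N(−d₁) = 0.219972,  N(−d₂) = 0.504355
Put price V = K·e^{−rT}·N(−d₂) − S·N(−d₁) = 74.636860 − 43.860293 = 30.776568
Δ = −N(−d₁) = -0.219972

price = 30.776568
Δ = -0.219972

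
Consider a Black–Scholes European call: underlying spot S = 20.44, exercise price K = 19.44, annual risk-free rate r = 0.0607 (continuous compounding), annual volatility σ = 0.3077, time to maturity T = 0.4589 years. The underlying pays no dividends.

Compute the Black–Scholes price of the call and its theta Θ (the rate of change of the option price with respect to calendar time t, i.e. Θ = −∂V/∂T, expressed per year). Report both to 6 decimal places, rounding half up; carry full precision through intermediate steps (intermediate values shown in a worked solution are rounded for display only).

σ√T = 0.3077·√0.4589 = 0.208443
d₁ = (ln(S/K) + (r+σ²/2)T) / (σ√T) = (ln(20.44/19.44) + (0.0607+0.3077²/2)·0.4589) / 0.208443 = (0.050161 + 0.049579) / 0.208443 = 0.478503
d₂ = d₁ − σ√T = 0.478503 − 0.208443 = 0.270060
e^{−rT} = e^{−0.0607·0.4589} = 0.972529
N(d₁) = 0.683854,  N(d₂) = 0.606443
Call price V = S·N(d₁) − K·e^{−rT}·N(d₂) = 13.977971 − 11.465391 = 2.512580
φ(d₁) = (1/√(2π))·e^{−d₁²/2} = 0.355788
Θ = −S·φ(d₁)·σ/(2√T) − r·K·e^{−rT}·N(d₂) = −1.651621 − 0.695949 = -2.347570

price = 2.512580
Θ = -2.347570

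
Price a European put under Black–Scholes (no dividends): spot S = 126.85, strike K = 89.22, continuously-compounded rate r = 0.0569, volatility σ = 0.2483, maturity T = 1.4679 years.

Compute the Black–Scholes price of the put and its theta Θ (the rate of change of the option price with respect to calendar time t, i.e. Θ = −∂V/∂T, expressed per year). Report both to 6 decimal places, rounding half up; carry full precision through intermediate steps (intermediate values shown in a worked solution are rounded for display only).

price = 1.004926
Θ = -0.992381

σ√T = 0.2483·√1.4679 = 0.300833
d₁ = (ln(S/K) + (r+σ²/2)T) / (σ√T) = (ln(126.85/89.22) + (0.0569+0.2483²/2)·1.4679) / 0.300833 = (0.351900 + 0.128774) / 0.300833 = 1.597811
d₂ = d₁ − σ√T = 1.597811 − 0.300833 = 1.296978
e^{−rT} = e^{−0.0569·1.4679} = 0.919869
N(−d₁) = 0.055043,  N(−d₂) = 0.097319
Put price V = K·e^{−rT}·N(−d₂) − S·N(−d₁) = 7.987069 − 6.982144 = 1.004926
φ(d₁) = (1/√(2π))·e^{−d₁²/2} = 0.111310
Θ = −S·φ(d₁)·σ/(2√T) + r·K·e^{−rT}·N(−d₂) = −1.446845 + 0.454464 = -0.992381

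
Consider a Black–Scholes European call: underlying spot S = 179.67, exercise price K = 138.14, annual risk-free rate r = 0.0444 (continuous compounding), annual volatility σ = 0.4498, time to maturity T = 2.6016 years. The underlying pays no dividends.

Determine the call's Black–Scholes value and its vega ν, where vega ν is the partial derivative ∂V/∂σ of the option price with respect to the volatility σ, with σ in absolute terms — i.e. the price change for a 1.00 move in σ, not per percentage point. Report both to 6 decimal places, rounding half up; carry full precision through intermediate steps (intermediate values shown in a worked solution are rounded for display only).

σ√T = 0.4498·√2.6016 = 0.725504
d₁ = (ln(S/K) + (r+σ²/2)T) / (σ√T) = (ln(179.67/138.14) + (0.0444+0.4498²/2)·2.6016) / 0.725504 = (0.262854 + 0.378689) / 0.725504 = 0.884273
d₂ = d₁ − σ√T = 0.884273 − 0.725504 = 0.158769
e^{−rT} = e^{−0.0444·2.6016} = 0.890911
N(d₁) = 0.811725,  N(d₂) = 0.563074
Call price V = S·N(d₁) − K·e^{−rT}·N(d₂) = 145.842711 − 69.297802 = 76.544908
φ(d₁) = (1/√(2π))·e^{−d₁²/2} = 0.269845
ν = S·φ(d₁)·√T = 78.200627

price = 76.544908
ν = 78.200627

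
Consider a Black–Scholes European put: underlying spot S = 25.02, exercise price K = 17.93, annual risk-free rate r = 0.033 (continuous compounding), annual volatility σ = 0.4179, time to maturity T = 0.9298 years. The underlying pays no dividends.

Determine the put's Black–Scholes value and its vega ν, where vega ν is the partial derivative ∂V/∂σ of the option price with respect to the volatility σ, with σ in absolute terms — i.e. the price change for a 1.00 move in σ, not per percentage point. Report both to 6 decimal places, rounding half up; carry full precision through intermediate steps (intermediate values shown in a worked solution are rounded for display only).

σ√T = 0.4179·√0.9298 = 0.402965
d₁ = (ln(S/K) + (r+σ²/2)T) / (σ√T) = (ln(25.02/17.93) + (0.033+0.4179²/2)·0.9298) / 0.402965 = (0.333200 + 0.111874) / 0.402965 = 1.104498
d₂ = d₁ − σ√T = 1.104498 − 0.402965 = 0.701533
e^{−rT} = e^{−0.033·0.9298} = 0.969783
N(−d₁) = 0.134689,  N(−d₂) = 0.241485
Put price V = K·e^{−rT}·N(−d₂) − S·N(−d₁) = 4.198991 − 3.369907 = 0.829084
φ(d₁) = (1/√(2π))·e^{−d₁²/2} = 0.216775
ν = S·φ(d₁)·√T = 5.229867

price = 0.829084
ν = 5.229867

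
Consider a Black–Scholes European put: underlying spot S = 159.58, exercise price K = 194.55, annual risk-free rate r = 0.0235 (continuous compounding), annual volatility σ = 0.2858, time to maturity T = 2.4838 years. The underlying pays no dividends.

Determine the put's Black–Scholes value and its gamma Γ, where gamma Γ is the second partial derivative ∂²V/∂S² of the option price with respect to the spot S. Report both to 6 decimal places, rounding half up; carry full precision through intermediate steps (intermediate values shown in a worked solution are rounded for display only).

σ√T = 0.2858·√2.4838 = 0.450423
d₁ = (ln(S/K) + (r+σ²/2)T) / (σ√T) = (ln(159.58/194.55) + (0.0235+0.2858²/2)·2.4838) / 0.450423 = (-0.198144 + 0.159810) / 0.450423 = -0.085107
d₂ = d₁ − σ√T = -0.085107 − 0.450423 = -0.535530
e^{−rT} = e^{−0.0235·2.4838} = 0.943302
N(−d₁) = 0.533912,  N(−d₂) = 0.703858
Put price V = K·e^{−rT}·N(−d₂) − S·N(−d₁) = 129.171581 − 85.201645 = 43.969936
φ(d₁) = (1/√(2π))·e^{−d₁²/2} = 0.397500
Γ = φ(d₁) / (S·σ·√T) = 0.005530

price = 43.969936
Γ = 0.005530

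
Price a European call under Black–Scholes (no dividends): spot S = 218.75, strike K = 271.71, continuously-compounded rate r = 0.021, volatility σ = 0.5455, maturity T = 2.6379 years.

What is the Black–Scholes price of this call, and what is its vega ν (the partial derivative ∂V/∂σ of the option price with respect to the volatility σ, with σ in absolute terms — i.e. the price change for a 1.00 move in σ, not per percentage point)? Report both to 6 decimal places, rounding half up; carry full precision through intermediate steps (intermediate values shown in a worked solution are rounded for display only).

price = 63.518162
ν = 136.998810

σ√T = 0.5455·√2.6379 = 0.885980
d₁ = (ln(S/K) + (r+σ²/2)T) / (σ√T) = (ln(218.75/271.71) + (0.021+0.5455²/2)·2.6379) / 0.885980 = (-0.216806 + 0.447876) / 0.885980 = 0.260808
d₂ = d₁ − σ√T = 0.260808 − 0.885980 = -0.625172
e^{−rT} = e^{−0.021·2.6379} = 0.946111
N(d₁) = 0.602880,  N(d₂) = 0.265929
Call price V = S·N(d₁) − K·e^{−rT}·N(d₂) = 131.879910 − 68.361748 = 63.518162
φ(d₁) = (1/√(2π))·e^{−d₁²/2} = 0.385602
ν = S·φ(d₁)·√T = 136.998810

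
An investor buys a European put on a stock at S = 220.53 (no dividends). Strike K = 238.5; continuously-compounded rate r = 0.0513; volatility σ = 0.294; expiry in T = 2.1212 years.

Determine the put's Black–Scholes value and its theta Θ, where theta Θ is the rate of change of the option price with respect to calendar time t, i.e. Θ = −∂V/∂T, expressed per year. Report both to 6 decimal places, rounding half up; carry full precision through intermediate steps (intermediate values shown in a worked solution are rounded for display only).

price = 33.606187
Θ = -2.415453

σ√T = 0.294·√2.1212 = 0.428192
d₁ = (ln(S/K) + (r+σ²/2)T) / (σ√T) = (ln(220.53/238.5) + (0.0513+0.294²/2)·2.1212) / 0.428192 = (-0.078336 + 0.200492) / 0.428192 = 0.285284
d₂ = d₁ − σ√T = 0.285284 − 0.428192 = -0.142908
e^{−rT} = e^{−0.0513·2.1212} = 0.896894
N(−d₁) = 0.387713,  N(−d₂) = 0.556819
Put price V = K·e^{−rT}·N(−d₂) − S·N(−d₁) = 119.108637 − 85.502450 = 33.606187
φ(d₁) = (1/√(2π))·e^{−d₁²/2} = 0.383034
Θ = −S·φ(d₁)·σ/(2√T) + r·K·e^{−rT}·N(−d₂) = −8.525726 + 6.110273 = -2.415453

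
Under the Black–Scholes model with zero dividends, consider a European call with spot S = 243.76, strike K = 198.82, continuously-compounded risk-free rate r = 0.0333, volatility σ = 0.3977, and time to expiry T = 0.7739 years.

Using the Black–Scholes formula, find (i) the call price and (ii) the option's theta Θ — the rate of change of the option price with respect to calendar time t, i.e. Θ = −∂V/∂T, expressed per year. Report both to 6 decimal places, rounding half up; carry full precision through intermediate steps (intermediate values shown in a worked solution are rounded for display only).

σ√T = 0.3977·√0.7739 = 0.349863
d₁ = (ln(S/K) + (r+σ²/2)T) / (σ√T) = (ln(243.76/198.82) + (0.0333+0.3977²/2)·0.7739) / 0.349863 = (0.203784 + 0.086973) / 0.349863 = 0.831060
d₂ = d₁ − σ√T = 0.831060 − 0.349863 = 0.481197
e^{−rT} = e^{−0.0333·0.7739} = 0.974558
N(d₁) = 0.797030,  N(d₂) = 0.684812
Call price V = S·N(d₁) − K·e^{−rT}·N(d₂) = 194.284070 − 132.690291 = 61.593780
φ(d₁) = (1/√(2π))·e^{−d₁²/2} = 0.282446
Θ = −S·φ(d₁)·σ/(2√T) − r·K·e^{−rT}·N(d₂) = −15.562544 − 4.418587 = -19.981130

price = 61.593780
Θ = -19.981130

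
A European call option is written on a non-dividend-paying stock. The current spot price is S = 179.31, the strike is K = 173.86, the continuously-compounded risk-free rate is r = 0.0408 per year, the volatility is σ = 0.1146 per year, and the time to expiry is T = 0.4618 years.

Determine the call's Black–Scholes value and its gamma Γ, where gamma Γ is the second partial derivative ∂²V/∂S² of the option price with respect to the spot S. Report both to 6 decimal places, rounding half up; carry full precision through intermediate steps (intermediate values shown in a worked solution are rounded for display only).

σ√T = 0.1146·√0.4618 = 0.077877
d₁ = (ln(S/K) + (r+σ²/2)T) / (σ√T) = (ln(179.31/173.86) + (0.0408+0.1146²/2)·0.4618) / 0.077877 = (0.030866 + 0.021874) / 0.077877 = 0.677214
d₂ = d₁ − σ√T = 0.677214 − 0.077877 = 0.599336
e^{−rT} = e^{−0.0408·0.4618} = 0.981335
N(d₁) = 0.750865,  N(d₂) = 0.725526
Call price V = S·N(d₁) − K·e^{−rT}·N(d₂) = 134.637570 − 123.785487 = 10.852084
φ(d₁) = (1/√(2π))·e^{−d₁²/2} = 0.317192
Γ = φ(d₁) / (S·σ·√T) = 0.022715

price = 10.852084
Γ = 0.022715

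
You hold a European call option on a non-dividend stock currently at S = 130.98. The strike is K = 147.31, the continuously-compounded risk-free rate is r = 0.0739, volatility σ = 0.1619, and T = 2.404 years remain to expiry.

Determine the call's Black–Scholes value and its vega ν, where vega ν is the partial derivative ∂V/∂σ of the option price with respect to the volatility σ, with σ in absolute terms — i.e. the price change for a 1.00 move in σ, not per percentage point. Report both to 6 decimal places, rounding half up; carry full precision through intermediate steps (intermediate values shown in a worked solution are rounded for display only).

σ√T = 0.1619·√2.404 = 0.251023
d₁ = (ln(S/K) + (r+σ²/2)T) / (σ√T) = (ln(130.98/147.31) + (0.0739+0.1619²/2)·2.404) / 0.251023 = (-0.117495 + 0.209162) / 0.251023 = 0.365175
d₂ = d₁ − σ√T = 0.365175 − 0.251023 = 0.114151
e^{−rT} = e^{−0.0739·2.404} = 0.837231
N(d₁) = 0.642510,  N(d₂) = 0.545441
Call price V = S·N(d₁) − K·e^{−rT}·N(d₂) = 84.155897 − 67.270594 = 16.885303
φ(d₁) = (1/√(2π))·e^{−d₁²/2} = 0.373210
ν = S·φ(d₁)·√T = 75.792308

price = 16.885303
ν = 75.792308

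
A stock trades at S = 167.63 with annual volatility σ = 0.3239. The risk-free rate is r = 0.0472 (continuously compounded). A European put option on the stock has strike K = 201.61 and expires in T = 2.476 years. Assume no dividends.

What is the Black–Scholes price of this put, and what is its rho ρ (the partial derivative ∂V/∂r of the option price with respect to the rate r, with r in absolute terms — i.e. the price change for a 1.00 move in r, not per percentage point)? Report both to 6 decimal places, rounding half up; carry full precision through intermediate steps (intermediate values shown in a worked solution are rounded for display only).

σ√T = 0.3239·√2.476 = 0.509667
d₁ = (ln(S/K) + (r+σ²/2)T) / (σ√T) = (ln(167.63/201.61) + (0.0472+0.3239²/2)·2.476) / 0.509667 = (-0.184576 + 0.246747) / 0.509667 = 0.121984
d₂ = d₁ − σ√T = 0.121984 − 0.509667 = -0.387682
e^{−rT} = e^{−0.0472·2.476} = 0.889703
N(−d₁) = 0.451456,  N(−d₂) = 0.650874
Put price V = K·e^{−rT}·N(−d₂) − S·N(−d₁) = 116.749367 − 75.677527 = 41.071840
ρ = −K·T·e^{−rT}·N(−d₂) = -289.071433

price = 41.071840
ρ = -289.071433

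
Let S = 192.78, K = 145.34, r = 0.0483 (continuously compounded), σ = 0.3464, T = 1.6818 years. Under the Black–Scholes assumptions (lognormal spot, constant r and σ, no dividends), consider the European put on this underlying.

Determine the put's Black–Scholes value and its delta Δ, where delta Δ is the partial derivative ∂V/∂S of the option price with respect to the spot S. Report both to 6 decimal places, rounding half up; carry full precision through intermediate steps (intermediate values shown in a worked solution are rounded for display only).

σ√T = 0.3464·√1.6818 = 0.449226
d₁ = (ln(S/K) + (r+σ²/2)T) / (σ√T) = (ln(192.78/145.34) + (0.0483+0.3464²/2)·1.6818) / 0.449226 = (0.282474 + 0.182133) / 0.449226 = 1.034238
d₂ = d₁ − σ√T = 1.034238 − 0.449226 = 0.585012
e^{−rT} = e^{−0.0483·1.6818} = 0.921981
N(−d₁) = 0.150512,  N(−d₂) = 0.279270
Put price V = K·e^{−rT}·N(−d₂) − S·N(−d₁) = 37.422350 − 29.015786 = 8.406563
Δ = −N(−d₁) = -0.150512

price = 8.406563
Δ = -0.150512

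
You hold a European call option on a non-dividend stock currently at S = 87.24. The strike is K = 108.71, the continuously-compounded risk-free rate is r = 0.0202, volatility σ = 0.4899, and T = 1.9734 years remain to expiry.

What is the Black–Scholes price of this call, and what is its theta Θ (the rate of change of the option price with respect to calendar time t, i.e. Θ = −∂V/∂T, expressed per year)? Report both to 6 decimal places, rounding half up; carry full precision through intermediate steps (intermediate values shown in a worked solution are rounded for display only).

price = 18.037180
Θ = -6.622753

σ√T = 0.4899·√1.9734 = 0.688201
d₁ = (ln(S/K) + (r+σ²/2)T) / (σ√T) = (ln(87.24/108.71) + (0.0202+0.4899²/2)·1.9734) / 0.688201 = (-0.220021 + 0.276673) / 0.688201 = 0.082319
d₂ = d₁ − σ√T = 0.082319 − 0.688201 = -0.605882
e^{−rT} = e^{−0.0202·1.9734} = 0.960921
N(d₁) = 0.532803,  N(d₂) = 0.272297
Call price V = S·N(d₁) − K·e^{−rT}·N(d₂) = 46.481767 − 28.444587 = 18.037180
φ(d₁) = (1/√(2π))·e^{−d₁²/2} = 0.397593
Θ = −S·φ(d₁)·σ/(2√T) − r·K·e^{−rT}·N(d₂) = −6.048172 − 0.574581 = -6.622753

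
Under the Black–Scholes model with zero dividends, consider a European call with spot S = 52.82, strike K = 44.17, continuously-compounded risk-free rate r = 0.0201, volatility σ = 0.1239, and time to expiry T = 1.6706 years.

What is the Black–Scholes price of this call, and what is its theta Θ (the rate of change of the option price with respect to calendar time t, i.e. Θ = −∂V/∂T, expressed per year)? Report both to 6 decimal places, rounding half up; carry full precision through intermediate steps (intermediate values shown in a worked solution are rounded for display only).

σ√T = 0.1239·√1.6706 = 0.160143
d₁ = (ln(S/K) + (r+σ²/2)T) / (σ√T) = (ln(52.82/44.17) + (0.0201+0.1239²/2)·1.6706) / 0.160143 = (0.178844 + 0.046402) / 0.160143 = 1.406532
d₂ = d₁ − σ√T = 1.406532 − 0.160143 = 1.246389
e^{−rT} = e^{−0.0201·1.6706} = 0.966978
N(d₁) = 0.920217,  N(d₂) = 0.893689
Call price V = S·N(d₁) − K·e^{−rT}·N(d₂) = 48.605855 − 38.170751 = 10.435104
φ(d₁) = (1/√(2π))·e^{−d₁²/2} = 0.148361
Θ = −S·φ(d₁)·σ/(2√T) − r·K·e^{−rT}·N(d₂) = −0.375599 − 0.767232 = -1.142831

price = 10.435104
Θ = -1.142831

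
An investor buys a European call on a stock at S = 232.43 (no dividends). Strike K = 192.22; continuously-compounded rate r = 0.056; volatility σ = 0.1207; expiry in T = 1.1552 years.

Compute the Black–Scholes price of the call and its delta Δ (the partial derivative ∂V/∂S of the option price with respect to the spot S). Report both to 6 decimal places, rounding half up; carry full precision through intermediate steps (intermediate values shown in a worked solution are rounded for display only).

price = 52.499706
Δ = 0.978706

σ√T = 0.1207·√1.1552 = 0.129729
d₁ = (ln(S/K) + (r+σ²/2)T) / (σ√T) = (ln(232.43/192.22) + (0.056+0.1207²/2)·1.1552) / 0.129729 = (0.189949 + 0.073106) / 0.129729 = 2.027729
d₂ = d₁ − σ√T = 2.027729 − 0.129729 = 1.898000
e^{−rT} = e^{−0.056·1.1552} = 0.937357
N(d₁) = 0.978706,  N(d₂) = 0.971152
Call price V = S·N(d₁) − K·e^{−rT}·N(d₂) = 227.480645 − 174.980938 = 52.499706
Δ = N(d₁) = 0.978706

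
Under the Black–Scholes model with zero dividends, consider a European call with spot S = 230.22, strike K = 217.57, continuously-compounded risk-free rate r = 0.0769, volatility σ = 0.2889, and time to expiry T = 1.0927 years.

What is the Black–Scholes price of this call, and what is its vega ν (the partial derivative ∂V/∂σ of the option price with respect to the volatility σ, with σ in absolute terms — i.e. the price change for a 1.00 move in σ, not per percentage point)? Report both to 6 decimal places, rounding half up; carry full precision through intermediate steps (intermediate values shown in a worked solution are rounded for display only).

σ√T = 0.2889·√1.0927 = 0.301994
d₁ = (ln(S/K) + (r+σ²/2)T) / (σ√T) = (ln(230.22/217.57) + (0.0769+0.2889²/2)·1.0927) / 0.301994 = (0.056515 + 0.129629) / 0.301994 = 0.616382
d₂ = d₁ − σ√T = 0.616382 − 0.301994 = 0.314388
e^{−rT} = e^{−0.0769·1.0927} = 0.919405
N(d₁) = 0.731179,  N(d₂) = 0.623387
Call price V = S·N(d₁) − K·e^{−rT}·N(d₂) = 168.331968 − 124.699143 = 43.632825
φ(d₁) = (1/√(2π))·e^{−d₁²/2} = 0.329921
ν = S·φ(d₁)·√T = 79.396906

price = 43.632825
ν = 79.396906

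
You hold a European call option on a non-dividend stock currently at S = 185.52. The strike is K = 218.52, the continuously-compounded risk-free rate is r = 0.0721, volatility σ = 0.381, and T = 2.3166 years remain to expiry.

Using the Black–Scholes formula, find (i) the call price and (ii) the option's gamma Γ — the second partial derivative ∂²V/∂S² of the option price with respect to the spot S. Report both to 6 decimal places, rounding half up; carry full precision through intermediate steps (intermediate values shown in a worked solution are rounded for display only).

σ√T = 0.381·√2.3166 = 0.579897
d₁ = (ln(S/K) + (r+σ²/2)T) / (σ√T) = (ln(185.52/218.52) + (0.0721+0.381²/2)·2.3166) / 0.579897 = (-0.163715 + 0.335167) / 0.579897 = 0.295660
d₂ = d₁ − σ√T = 0.295660 − 0.579897 = -0.284237
e^{−rT} = e^{−0.0721·2.3166} = 0.846177
N(d₁) = 0.616255,  N(d₂) = 0.388114
Call price V = S·N(d₁) − K·e^{−rT}·N(d₂) = 114.327625 − 71.764908 = 42.562717
φ(d₁) = (1/√(2π))·e^{−d₁²/2} = 0.381881
Γ = φ(d₁) / (S·σ·√T) = 0.003550

price = 42.562717
Γ = 0.003550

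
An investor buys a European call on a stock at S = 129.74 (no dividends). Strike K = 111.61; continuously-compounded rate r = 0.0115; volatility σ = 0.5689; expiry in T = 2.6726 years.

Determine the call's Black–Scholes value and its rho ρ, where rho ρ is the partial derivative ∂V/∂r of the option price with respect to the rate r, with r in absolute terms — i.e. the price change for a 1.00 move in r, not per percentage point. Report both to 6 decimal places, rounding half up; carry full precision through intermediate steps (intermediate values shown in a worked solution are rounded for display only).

price = 54.108576
ρ = 113.832630

σ√T = 0.5689·√2.6726 = 0.930043
d₁ = (ln(S/K) + (r+σ²/2)T) / (σ√T) = (ln(129.74/111.61) + (0.0115+0.5689²/2)·2.6726) / 0.930043 = (0.150522 + 0.463225) / 0.930043 = 0.659912
d₂ = d₁ − σ√T = 0.659912 − 0.930043 = -0.270131
e^{−rT} = e^{−0.0115·2.6726} = 0.969733
N(d₁) = 0.745345,  N(d₂) = 0.393530
Call price V = S·N(d₁) − K·e^{−rT}·N(d₂) = 96.701044 − 42.592468 = 54.108576
ρ = K·T·e^{−rT}·N(d₂) = 113.832630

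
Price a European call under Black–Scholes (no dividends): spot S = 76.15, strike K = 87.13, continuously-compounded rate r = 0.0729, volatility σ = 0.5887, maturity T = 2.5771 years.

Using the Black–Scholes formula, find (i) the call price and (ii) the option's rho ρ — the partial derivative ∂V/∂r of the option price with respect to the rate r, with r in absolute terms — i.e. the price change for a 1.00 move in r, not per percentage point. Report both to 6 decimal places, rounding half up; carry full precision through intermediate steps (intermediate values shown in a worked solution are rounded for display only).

σ√T = 0.5887·√2.5771 = 0.945061
d₁ = (ln(S/K) + (r+σ²/2)T) / (σ√T) = (ln(76.15/87.13) + (0.0729+0.5887²/2)·2.5771) / 0.945061 = (-0.134696 + 0.634440) / 0.945061 = 0.528796
d₂ = d₁ − σ√T = 0.528796 − 0.945061 = -0.416265
e^{−rT} = e^{−0.0729·2.5771} = 0.828722
N(d₁) = 0.701526,  N(d₂) = 0.338608
Call price V = S·N(d₁) − K·e^{−rT}·N(d₂) = 53.421242 − 24.449725 = 28.971517
ρ = K·T·e^{−rT}·N(d₂) = 63.009385

price = 28.971517
ρ = 63.009385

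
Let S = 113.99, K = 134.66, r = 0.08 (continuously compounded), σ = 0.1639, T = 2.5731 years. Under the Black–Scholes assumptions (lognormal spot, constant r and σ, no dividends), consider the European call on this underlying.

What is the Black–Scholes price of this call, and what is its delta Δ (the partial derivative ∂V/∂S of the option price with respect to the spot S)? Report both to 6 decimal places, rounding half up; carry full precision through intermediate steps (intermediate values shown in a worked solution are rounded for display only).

price = 14.012717
Δ = 0.610483

σ√T = 0.1639·√2.5731 = 0.262910
d₁ = (ln(S/K) + (r+σ²/2)T) / (σ√T) = (ln(113.99/134.66) + (0.08+0.1639²/2)·2.5731) / 0.262910 = (-0.166642 + 0.240409) / 0.262910 = 0.280577
d₂ = d₁ − σ√T = 0.280577 − 0.262910 = 0.017667
e^{−rT} = e^{−0.08·2.5731} = 0.813957
N(d₁) = 0.610483,  N(d₂) = 0.507048
Call price V = S·N(d₁) − K·e^{−rT}·N(d₂) = 69.588904 − 55.576187 = 14.012717
Δ = N(d₁) = 0.610483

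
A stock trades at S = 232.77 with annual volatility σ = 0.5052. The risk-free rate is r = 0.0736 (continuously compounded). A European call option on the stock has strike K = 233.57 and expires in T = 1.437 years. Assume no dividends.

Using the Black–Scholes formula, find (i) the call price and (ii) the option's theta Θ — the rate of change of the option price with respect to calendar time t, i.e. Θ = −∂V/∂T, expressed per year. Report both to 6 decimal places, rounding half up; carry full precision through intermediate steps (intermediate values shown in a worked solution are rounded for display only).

σ√T = 0.5052·√1.437 = 0.605608
d₁ = (ln(S/K) + (r+σ²/2)T) / (σ√T) = (ln(232.77/233.57) + (0.0736+0.5052²/2)·1.437) / 0.605608 = (-0.003431 + 0.289144) / 0.605608 = 0.471778
d₂ = d₁ − σ√T = 0.471778 − 0.605608 = -0.133830
e^{−rT} = e^{−0.0736·1.437} = 0.899638
N(d₁) = 0.681458,  N(d₂) = 0.446769
Call price V = S·N(d₁) − K·e^{−rT}·N(d₂) = 158.622865 − 93.878755 = 64.744111
φ(d₁) = (1/√(2π))·e^{−d₁²/2} = 0.356926
Θ = −S·φ(d₁)·σ/(2√T) − r·K·e^{−rT}·N(d₂) = −17.506951 − 6.909476 = -24.416427

price = 64.744111
Θ = -24.416427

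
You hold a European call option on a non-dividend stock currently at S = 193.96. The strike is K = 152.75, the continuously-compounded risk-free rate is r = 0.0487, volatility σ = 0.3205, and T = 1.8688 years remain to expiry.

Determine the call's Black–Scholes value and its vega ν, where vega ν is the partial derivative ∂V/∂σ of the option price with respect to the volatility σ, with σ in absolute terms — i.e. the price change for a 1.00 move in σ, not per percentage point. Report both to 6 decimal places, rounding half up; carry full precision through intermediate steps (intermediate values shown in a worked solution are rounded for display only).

price = 63.773615
ν = 65.958748

σ√T = 0.3205·√1.8688 = 0.438137
d₁ = (ln(S/K) + (r+σ²/2)T) / (σ√T) = (ln(193.96/152.75) + (0.0487+0.3205²/2)·1.8688) / 0.438137 = (0.238849 + 0.186992) / 0.438137 = 0.971938
d₂ = d₁ − σ√T = 0.971938 − 0.438137 = 0.533802
e^{−rT} = e^{−0.0487·1.8688} = 0.913008
N(d₁) = 0.834459,  N(d₂) = 0.703261
Call price V = S·N(d₁) − K·e^{−rT}·N(d₂) = 161.851747 − 98.078133 = 63.773615
φ(d₁) = (1/√(2π))·e^{−d₁²/2} = 0.248759
ν = S·φ(d₁)·√T = 65.958748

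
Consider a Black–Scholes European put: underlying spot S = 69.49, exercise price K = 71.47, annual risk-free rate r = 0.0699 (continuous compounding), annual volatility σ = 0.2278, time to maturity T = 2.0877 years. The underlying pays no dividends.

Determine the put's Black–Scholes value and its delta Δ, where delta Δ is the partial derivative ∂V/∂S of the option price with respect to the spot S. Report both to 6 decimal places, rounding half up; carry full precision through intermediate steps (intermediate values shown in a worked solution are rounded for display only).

σ√T = 0.2278·√2.0877 = 0.329145
d₁ = (ln(S/K) + (r+σ²/2)T) / (σ√T) = (ln(69.49/71.47) + (0.0699+0.2278²/2)·2.0877) / 0.329145 = (-0.028095 + 0.200099) / 0.329145 = 0.522577
d₂ = d₁ − σ√T = 0.522577 − 0.329145 = 0.193431
e^{−rT} = e^{−0.0699·2.0877} = 0.864218
N(−d₁) = 0.300634,  N(−d₂) = 0.423311
Put price V = K·e^{−rT}·N(−d₂) − S·N(−d₁) = 26.146063 − 20.891091 = 5.254972
Δ = −N(−d₁) = -0.300634

price = 5.254972
Δ = -0.300634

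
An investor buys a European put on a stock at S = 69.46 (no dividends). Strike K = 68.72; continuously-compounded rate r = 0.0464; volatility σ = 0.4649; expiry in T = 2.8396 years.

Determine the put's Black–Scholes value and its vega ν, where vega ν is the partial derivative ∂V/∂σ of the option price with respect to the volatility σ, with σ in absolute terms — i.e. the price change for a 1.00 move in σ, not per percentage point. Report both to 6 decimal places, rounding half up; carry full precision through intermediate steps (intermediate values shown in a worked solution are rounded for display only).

σ√T = 0.4649·√2.8396 = 0.783408
d₁ = (ln(S/K) + (r+σ²/2)T) / (σ√T) = (ln(69.46/68.72) + (0.0464+0.4649²/2)·2.8396) / 0.783408 = (0.010711 + 0.438622) / 0.783408 = 0.573561
d₂ = d₁ − σ√T = 0.573561 − 0.783408 = -0.209847
e^{−rT} = e^{−0.0464·2.8396} = 0.876554
N(−d₁) = 0.283132,  N(−d₂) = 0.583107
Put price V = K·e^{−rT}·N(−d₂) − S·N(−d₁) = 35.124450 − 19.666379 = 15.458070
φ(d₁) = (1/√(2π))·e^{−d₁²/2} = 0.338435
ν = S·φ(d₁)·√T = 39.613025

price = 15.458070
ν = 39.613025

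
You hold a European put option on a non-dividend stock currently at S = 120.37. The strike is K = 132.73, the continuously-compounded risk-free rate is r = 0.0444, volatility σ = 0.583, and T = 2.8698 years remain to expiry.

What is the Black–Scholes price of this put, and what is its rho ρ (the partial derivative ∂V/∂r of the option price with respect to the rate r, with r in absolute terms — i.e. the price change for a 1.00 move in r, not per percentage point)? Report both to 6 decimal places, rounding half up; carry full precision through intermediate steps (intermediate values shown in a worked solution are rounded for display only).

price = 43.160602
ρ = -227.558666

σ√T = 0.583·√2.8698 = 0.987630
d₁ = (ln(S/K) + (r+σ²/2)T) / (σ√T) = (ln(120.37/132.73) + (0.0444+0.583²/2)·2.8698) / 0.987630 = (-0.097747 + 0.615126) / 0.987630 = 0.523859
d₂ = d₁ − σ√T = 0.523859 − 0.987630 = -0.463771
e^{−rT} = e^{−0.0444·2.8698} = 0.880365
N(−d₁) = 0.300188,  N(−d₂) = 0.678594
Put price V = K·e^{−rT}·N(−d₂) − S·N(−d₁) = 79.294260 − 36.133658 = 43.160602
ρ = −K·T·e^{−rT}·N(−d₂) = -227.558666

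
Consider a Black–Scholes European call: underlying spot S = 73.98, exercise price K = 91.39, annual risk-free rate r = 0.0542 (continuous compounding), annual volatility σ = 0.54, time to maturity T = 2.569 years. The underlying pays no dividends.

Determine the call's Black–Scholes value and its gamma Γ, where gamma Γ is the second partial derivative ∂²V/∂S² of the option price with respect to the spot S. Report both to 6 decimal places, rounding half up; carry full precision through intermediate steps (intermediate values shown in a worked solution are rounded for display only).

σ√T = 0.54·√2.569 = 0.865517
d₁ = (ln(S/K) + (r+σ²/2)T) / (σ√T) = (ln(73.98/91.39) + (0.0542+0.54²/2)·2.569) / 0.865517 = (-0.211341 + 0.513800) / 0.865517 = 0.349454
d₂ = d₁ − σ√T = 0.349454 − 0.865517 = -0.516063
e^{−rT} = e^{−0.0542·2.569} = 0.870019
N(d₁) = 0.636626,  N(d₂) = 0.302905
Call price V = S·N(d₁) − K·e^{−rT}·N(d₂) = 47.097579 − 24.084312 = 23.013268
φ(d₁) = (1/√(2π))·e^{−d₁²/2} = 0.375312
Γ = φ(d₁) / (S·σ·√T) = 0.005861

price = 23.013268
Γ = 0.005861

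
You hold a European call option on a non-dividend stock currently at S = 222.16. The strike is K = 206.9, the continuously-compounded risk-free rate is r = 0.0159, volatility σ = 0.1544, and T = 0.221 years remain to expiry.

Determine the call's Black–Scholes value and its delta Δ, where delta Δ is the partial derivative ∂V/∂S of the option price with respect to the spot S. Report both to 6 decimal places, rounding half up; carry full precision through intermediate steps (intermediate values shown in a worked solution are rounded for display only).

σ√T = 0.1544·√0.221 = 0.072584
d₁ = (ln(S/K) + (r+σ²/2)T) / (σ√T) = (ln(222.16/206.9) + (0.0159+0.1544²/2)·0.221) / 0.072584 = (0.071162 + 0.006148) / 0.072584 = 1.065110
d₂ = d₁ − σ√T = 1.065110 − 0.072584 = 0.992526
e^{−rT} = e^{−0.0159·0.221} = 0.996492
N(d₁) = 0.856587,  N(d₂) = 0.839529
Call price V = S·N(d₁) − K·e^{−rT}·N(d₂) = 190.299359 − 173.089352 = 17.210007
Δ = N(d₁) = 0.856587

price = 17.210007
Δ = 0.856587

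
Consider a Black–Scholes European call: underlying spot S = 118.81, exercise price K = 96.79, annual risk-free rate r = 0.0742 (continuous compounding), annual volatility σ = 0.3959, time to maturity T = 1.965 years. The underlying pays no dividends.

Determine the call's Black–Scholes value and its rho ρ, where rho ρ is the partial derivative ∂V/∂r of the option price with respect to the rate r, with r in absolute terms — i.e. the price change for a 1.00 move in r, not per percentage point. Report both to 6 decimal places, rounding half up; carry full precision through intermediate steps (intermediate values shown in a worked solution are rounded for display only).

σ√T = 0.3959·√1.965 = 0.554967
d₁ = (ln(S/K) + (r+σ²/2)T) / (σ√T) = (ln(118.81/96.79) + (0.0742+0.3959²/2)·1.965) / 0.554967 = (0.204982 + 0.299797) / 0.554967 = 0.909566
d₂ = d₁ − σ√T = 0.909566 − 0.554967 = 0.354600
e^{−rT} = e^{−0.0742·1.965} = 0.864328
N(d₁) = 0.818474,  N(d₂) = 0.638555
Call price V = S·N(d₁) − K·e^{−rT}·N(d₂) = 97.242937 − 53.420450 = 43.822487
ρ = K·T·e^{−rT}·N(d₂) = 104.971184

price = 43.822487
ρ = 104.971184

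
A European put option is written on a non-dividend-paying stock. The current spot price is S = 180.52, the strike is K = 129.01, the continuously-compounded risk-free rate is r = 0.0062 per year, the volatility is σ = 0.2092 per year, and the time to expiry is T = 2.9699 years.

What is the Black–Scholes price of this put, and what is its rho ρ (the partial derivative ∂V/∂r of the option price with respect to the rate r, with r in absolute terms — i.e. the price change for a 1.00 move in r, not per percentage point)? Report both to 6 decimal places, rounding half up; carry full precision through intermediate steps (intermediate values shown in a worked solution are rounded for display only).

price = 4.643689
ρ = -79.401321

σ√T = 0.2092·√2.9699 = 0.360523
d₁ = (ln(S/K) + (r+σ²/2)T) / (σ√T) = (ln(180.52/129.01) + (0.0062+0.2092²/2)·2.9699) / 0.360523 = (0.335952 + 0.083402) / 0.360523 = 1.163182
d₂ = d₁ − σ√T = 1.163182 − 0.360523 = 0.802659
e^{−rT} = e^{−0.0062·2.9699} = 0.981755
N(−d₁) = 0.122378,  N(−d₂) = 0.211086
Put price V = K·e^{−rT}·N(−d₂) − S·N(−d₁) = 26.735352 − 22.091663 = 4.643689
ρ = −K·T·e^{−rT}·N(−d₂) = -79.401321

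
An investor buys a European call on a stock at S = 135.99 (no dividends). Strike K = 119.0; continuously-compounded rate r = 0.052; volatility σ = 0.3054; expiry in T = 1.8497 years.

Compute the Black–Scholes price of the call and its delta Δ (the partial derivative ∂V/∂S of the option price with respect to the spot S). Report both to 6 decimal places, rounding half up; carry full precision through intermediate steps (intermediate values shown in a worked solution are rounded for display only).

σ√T = 0.3054·√1.8497 = 0.415355
d₁ = (ln(S/K) + (r+σ²/2)T) / (σ√T) = (ln(135.99/119.0) + (0.052+0.3054²/2)·1.8497) / 0.415355 = (0.133458 + 0.182444) / 0.415355 = 0.760559
d₂ = d₁ − σ√T = 0.760559 − 0.415355 = 0.345204
e^{−rT} = e^{−0.052·1.8497} = 0.908297
N(d₁) = 0.776540,  N(d₂) = 0.635029
Call price V = S·N(d₁) − K·e^{−rT}·N(d₂) = 105.601648 − 68.638613 = 36.963035
Δ = N(d₁) = 0.776540

price = 36.963035
Δ = 0.776540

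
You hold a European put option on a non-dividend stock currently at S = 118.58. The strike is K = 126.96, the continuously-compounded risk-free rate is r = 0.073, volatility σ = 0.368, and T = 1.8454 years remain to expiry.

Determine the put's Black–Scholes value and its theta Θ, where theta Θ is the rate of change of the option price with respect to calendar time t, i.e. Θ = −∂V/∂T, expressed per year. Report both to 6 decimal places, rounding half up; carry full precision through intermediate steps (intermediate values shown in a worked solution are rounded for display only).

price = 19.037825
Θ = -1.527368

σ√T = 0.368·√1.8454 = 0.499911
d₁ = (ln(S/K) + (r+σ²/2)T) / (σ√T) = (ln(118.58/126.96) + (0.073+0.368²/2)·1.8454) / 0.499911 = (-0.068284 + 0.259670) / 0.499911 = 0.382839
d₂ = d₁ − σ√T = 0.382839 − 0.499911 = -0.117072
e^{−rT} = e^{−0.073·1.8454} = 0.873966
N(−d₁) = 0.350920,  N(−d₂) = 0.546599
Put price V = K·e^{−rT}·N(−d₂) − S·N(−d₁) = 60.649859 − 41.612035 = 19.037825
φ(d₁) = (1/√(2π))·e^{−d₁²/2} = 0.370752
Θ = −S·φ(d₁)·σ/(2√T) + r·K·e^{−rT}·N(−d₂) = −5.954807 + 4.427440 = -1.527368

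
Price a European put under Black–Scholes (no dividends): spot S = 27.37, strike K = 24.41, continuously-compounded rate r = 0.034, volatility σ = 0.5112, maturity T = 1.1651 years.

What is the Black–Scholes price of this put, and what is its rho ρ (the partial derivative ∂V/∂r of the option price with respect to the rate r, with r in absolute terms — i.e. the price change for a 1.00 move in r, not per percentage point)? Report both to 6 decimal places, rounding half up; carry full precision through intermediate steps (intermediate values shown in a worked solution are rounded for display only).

σ√T = 0.5112·√1.1651 = 0.551788
d₁ = (ln(S/K) + (r+σ²/2)T) / (σ√T) = (ln(27.37/24.41) + (0.034+0.5112²/2)·1.1651) / 0.551788 = (0.114455 + 0.191849) / 0.551788 = 0.555110
d₂ = d₁ − σ√T = 0.555110 − 0.551788 = 0.003322
e^{−rT} = e^{−0.034·1.1651} = 0.961161
N(−d₁) = 0.289410,  N(−d₂) = 0.498675
Put price V = K·e^{−rT}·N(−d₂) − S·N(−d₁) = 11.699878 − 7.921144 = 3.778734
ρ = −K·T·e^{−rT}·N(−d₂) = -13.631528

price = 3.778734
ρ = -13.631528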